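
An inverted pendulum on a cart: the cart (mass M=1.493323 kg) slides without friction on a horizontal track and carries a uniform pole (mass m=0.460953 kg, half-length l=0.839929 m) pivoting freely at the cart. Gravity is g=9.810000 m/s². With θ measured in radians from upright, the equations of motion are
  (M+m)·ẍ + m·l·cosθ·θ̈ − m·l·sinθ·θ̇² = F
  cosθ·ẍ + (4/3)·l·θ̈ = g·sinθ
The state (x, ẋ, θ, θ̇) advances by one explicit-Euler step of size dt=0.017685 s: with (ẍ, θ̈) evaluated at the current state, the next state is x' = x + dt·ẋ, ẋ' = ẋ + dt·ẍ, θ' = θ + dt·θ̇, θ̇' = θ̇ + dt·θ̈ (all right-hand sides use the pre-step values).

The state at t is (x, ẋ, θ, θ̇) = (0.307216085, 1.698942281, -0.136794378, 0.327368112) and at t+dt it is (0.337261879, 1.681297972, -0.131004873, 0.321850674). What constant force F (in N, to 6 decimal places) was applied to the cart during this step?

F = -2.063783 N

ẍ = (ẋ'−ẋ)/dt = (1.681297972−1.698942281)/0.017685 = -0.997699
θ̈ = (θ̇'−θ̇)/dt = (0.321850674−0.327368112)/0.017685 = -0.311984
sinθ=-0.136368, cosθ=0.990658
F = (M+m)·ẍ + m·l·cosθ·θ̈ − m·l·sinθ·θ̇² = -1.949779 + -0.119662 − -0.005658 = -2.063783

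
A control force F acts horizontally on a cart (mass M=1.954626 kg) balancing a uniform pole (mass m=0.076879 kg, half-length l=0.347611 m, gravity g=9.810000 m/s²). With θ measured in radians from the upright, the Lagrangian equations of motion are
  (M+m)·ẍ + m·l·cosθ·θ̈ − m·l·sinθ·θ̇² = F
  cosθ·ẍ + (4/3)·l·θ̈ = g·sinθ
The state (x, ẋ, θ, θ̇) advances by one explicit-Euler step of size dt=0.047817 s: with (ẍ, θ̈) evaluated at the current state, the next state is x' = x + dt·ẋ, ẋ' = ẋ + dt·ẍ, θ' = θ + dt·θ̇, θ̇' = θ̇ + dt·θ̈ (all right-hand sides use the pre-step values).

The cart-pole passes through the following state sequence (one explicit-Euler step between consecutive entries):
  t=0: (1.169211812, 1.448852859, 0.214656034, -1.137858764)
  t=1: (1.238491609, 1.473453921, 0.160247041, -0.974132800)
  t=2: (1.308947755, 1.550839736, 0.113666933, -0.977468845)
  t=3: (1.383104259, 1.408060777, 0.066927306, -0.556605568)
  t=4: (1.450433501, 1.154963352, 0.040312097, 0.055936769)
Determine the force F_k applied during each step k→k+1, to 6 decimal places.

F_0 = 1.127209 N
F_1 = 3.281849 N
F_2 = -5.835165 N
F_3 = -10.411825 N

step 0→1:
  ẍ = (ẋ'−ẋ)/dt = (1.473453921−1.448852859)/0.047817 = 0.514484
  θ̈ = (θ̇'−θ̇)/dt = (-0.974132800−-1.137858764)/0.047817 = 3.424012
  sinθ=0.213011, cosθ=0.977050
  F = (M+m)·ẍ + m·l·cosθ·θ̈ − m·l·sinθ·θ̇² = 1.045176 + 0.089403 − 0.007370 = 1.127209
step 1→2:
  ẍ = (ẋ'−ẋ)/dt = (1.550839736−1.473453921)/0.047817 = 1.618375
  θ̈ = (θ̇'−θ̇)/dt = (-0.977468845−-0.974132800)/0.047817 = -0.069767
  sinθ=0.159562, cosθ=0.987188
  F = (M+m)·ẍ + m·l·cosθ·θ̈ − m·l·sinθ·θ̇² = 3.287736 + -0.001841 − 0.004046 = 3.281849
step 2→3:
  ẍ = (ẋ'−ẋ)/dt = (1.408060777−1.550839736)/0.047817 = -2.985946
  θ̈ = (θ̇'−θ̇)/dt = (-0.556605568−-0.977468845)/0.047817 = 8.801541
  sinθ=0.113422, cosθ=0.993547
  F = (M+m)·ẍ + m·l·cosθ·θ̈ − m·l·sinθ·θ̇² = -6.065963 + 0.233694 − 0.002896 = -5.835165
step 3→4:
  ẍ = (ẋ'−ẋ)/dt = (1.154963352−1.408060777)/0.047817 = -5.293043
  θ̈ = (θ̇'−θ̇)/dt = (0.055936769−-0.556605568)/0.047817 = 12.810137
  sinθ=0.066877, cosθ=0.997761
  F = (M+m)·ẍ + m·l·cosθ·θ̈ − m·l·sinθ·θ̇² = -10.752843 + 0.341572 − 0.000554 = -10.411825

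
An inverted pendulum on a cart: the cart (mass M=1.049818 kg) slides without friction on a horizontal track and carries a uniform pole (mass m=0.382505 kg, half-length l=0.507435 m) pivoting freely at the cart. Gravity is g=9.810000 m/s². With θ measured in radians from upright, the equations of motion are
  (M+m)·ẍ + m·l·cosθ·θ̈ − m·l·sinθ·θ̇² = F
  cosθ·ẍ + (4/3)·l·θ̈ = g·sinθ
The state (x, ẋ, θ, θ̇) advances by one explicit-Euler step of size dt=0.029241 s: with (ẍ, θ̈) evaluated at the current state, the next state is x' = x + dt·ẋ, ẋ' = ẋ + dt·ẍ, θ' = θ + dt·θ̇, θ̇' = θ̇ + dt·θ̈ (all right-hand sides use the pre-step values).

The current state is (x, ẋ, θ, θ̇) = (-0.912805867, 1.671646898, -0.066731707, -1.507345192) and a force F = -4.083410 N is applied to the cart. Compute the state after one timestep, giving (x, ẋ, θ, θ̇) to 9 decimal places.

(-0.863925240, 1.571546021, -0.110807988, -1.387994913)

sinθ=-0.066682191, cosθ=0.997774266
temp = (F + m·l·θ̇²·sinθ)/(M+m) = (-4.083410 + -0.029407143)/1.432323 = -2.871431334
θ̈ = (g·sinθ − cosθ·temp)/(l·(4/3 − m·cos²θ/(M+m))) = 4.081607305
ẍ = temp − m·l·θ̈·cosθ/(M+m) = -3.423305529
Euler: x'=-0.912805867+0.029241·1.671646898=-0.863925240, ẋ'=1.671646898+0.029241·-3.423305529=1.571546021
       θ'=-0.066731707+0.029241·-1.507345192=-0.110807988, θ̇'=-1.507345192+0.029241·4.081607305=-1.387994913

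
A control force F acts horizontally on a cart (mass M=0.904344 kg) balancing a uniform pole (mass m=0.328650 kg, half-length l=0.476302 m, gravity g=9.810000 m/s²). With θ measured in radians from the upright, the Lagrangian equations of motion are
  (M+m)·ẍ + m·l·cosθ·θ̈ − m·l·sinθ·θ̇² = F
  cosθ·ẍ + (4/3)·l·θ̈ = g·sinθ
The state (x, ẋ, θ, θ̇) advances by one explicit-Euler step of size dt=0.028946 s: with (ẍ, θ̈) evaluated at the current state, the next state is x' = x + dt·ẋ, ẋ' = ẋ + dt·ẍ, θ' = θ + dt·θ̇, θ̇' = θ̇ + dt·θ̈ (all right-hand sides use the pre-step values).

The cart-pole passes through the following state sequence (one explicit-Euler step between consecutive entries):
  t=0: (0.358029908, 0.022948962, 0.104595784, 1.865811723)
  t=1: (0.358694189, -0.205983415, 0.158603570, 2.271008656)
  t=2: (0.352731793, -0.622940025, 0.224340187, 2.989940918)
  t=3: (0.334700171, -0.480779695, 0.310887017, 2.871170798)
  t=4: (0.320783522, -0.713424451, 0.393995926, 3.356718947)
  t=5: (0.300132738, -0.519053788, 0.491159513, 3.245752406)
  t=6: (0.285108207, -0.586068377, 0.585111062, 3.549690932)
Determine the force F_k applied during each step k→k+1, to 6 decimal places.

F_0 = -7.629296 N
F_1 = -14.049235 N
F_2 = 5.117997 N
F_3 = -7.804649 N
F_4 = 7.048280 N
F_5 = -2.183011 N

step 0→1:
  ẍ = (ẋ'−ẋ)/dt = (-0.205983415−0.022948962)/0.028946 = -7.908947
  θ̈ = (θ̇'−θ̇)/dt = (2.271008656−1.865811723)/0.028946 = 13.998374
  sinθ=0.104405, cosθ=0.994535
  F = (M+m)·ẍ + m·l·cosθ·θ̈ − m·l·sinθ·θ̇² = -9.751684 + 2.179283 − 0.056895 = -7.629296
step 1→2:
  ẍ = (ẋ'−ẋ)/dt = (-0.622940025−-0.205983415)/0.028946 = -14.404637
  θ̈ = (θ̇'−θ̇)/dt = (2.989940918−2.271008656)/0.028946 = 24.837016
  sinθ=0.157939, cosθ=0.987449
  F = (M+m)·ẍ + m·l·cosθ·θ̈ − m·l·sinθ·θ̇² = -17.760830 + 3.839105 − 0.127510 = -14.049235
step 2→3:
  ẍ = (ẋ'−ẋ)/dt = (-0.480779695−-0.622940025)/0.028946 = 4.911225
  θ̈ = (θ̇'−θ̇)/dt = (2.871170798−2.989940918)/0.028946 = -4.103162
  sinθ=0.222463, cosθ=0.974941
  F = (M+m)·ẍ + m·l·cosθ·θ̈ − m·l·sinθ·θ̇² = 6.055511 + -0.626200 − 0.311314 = 5.117997
step 3→4:
  ẍ = (ẋ'−ẋ)/dt = (-0.713424451−-0.480779695)/0.028946 = -8.037199
  θ̈ = (θ̇'−θ̇)/dt = (3.356718947−2.871170798)/0.028946 = 16.774274
  sinθ=0.305903, cosθ=0.952063
  F = (M+m)·ẍ + m·l·cosθ·θ̈ − m·l·sinθ·θ̇² = -9.909818 + 2.499915 − 0.394746 = -7.804649
step 4→5:
  ẍ = (ẋ'−ẋ)/dt = (-0.519053788−-0.713424451)/0.028946 = 6.714940
  θ̈ = (θ̇'−θ̇)/dt = (3.245752406−3.356718947)/0.028946 = -3.833571
  sinθ=0.383881, cosθ=0.923382
  F = (M+m)·ẍ + m·l·cosθ·θ̈ − m·l·sinθ·θ̇² = 8.279481 + -0.554117 − 0.677085 = 7.048280
step 5→6:
  ẍ = (ẋ'−ẋ)/dt = (-0.586068377−-0.519053788)/0.028946 = -2.315159
  θ̈ = (θ̇'−θ̇)/dt = (3.549690932−3.245752406)/0.028946 = 10.500191
  sinθ=0.471649, cosθ=0.881787
  F = (M+m)·ẍ + m·l·cosθ·θ̈ − m·l·sinθ·θ̇² = -2.854577 + 1.449361 − 0.777795 = -2.183011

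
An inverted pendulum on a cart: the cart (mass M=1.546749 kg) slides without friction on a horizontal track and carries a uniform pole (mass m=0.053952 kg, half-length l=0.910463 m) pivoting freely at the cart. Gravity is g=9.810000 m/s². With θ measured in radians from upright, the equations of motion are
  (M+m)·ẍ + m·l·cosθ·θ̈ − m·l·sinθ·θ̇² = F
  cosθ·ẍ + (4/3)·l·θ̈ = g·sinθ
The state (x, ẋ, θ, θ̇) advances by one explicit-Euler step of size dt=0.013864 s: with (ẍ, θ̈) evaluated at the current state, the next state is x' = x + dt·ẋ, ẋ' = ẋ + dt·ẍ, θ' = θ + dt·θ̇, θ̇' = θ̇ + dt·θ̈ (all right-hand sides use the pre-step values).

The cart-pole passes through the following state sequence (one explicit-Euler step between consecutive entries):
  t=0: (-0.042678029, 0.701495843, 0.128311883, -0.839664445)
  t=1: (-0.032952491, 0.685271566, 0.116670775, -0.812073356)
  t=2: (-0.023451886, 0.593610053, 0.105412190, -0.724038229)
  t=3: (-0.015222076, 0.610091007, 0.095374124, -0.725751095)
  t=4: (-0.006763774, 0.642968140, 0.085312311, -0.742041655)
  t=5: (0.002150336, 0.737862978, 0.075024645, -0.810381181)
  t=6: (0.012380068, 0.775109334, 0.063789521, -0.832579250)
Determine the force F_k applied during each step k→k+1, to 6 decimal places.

F_0 = -1.780690 N
F_1 = -10.276973 N
F_2 = 1.894103 N
F_3 = 3.735987 N
F_4 = 10.712752 N
F_5 = 4.219520 N

step 0→1:
  ẍ = (ẋ'−ẋ)/dt = (0.685271566−0.701495843)/0.013864 = -1.170245
  θ̈ = (θ̇'−θ̇)/dt = (-0.812073356−-0.839664445)/0.013864 = 1.990125
  sinθ=0.127960, cosθ=0.991779
  F = (M+m)·ẍ + m·l·cosθ·θ̈ − m·l·sinθ·θ̇² = -1.873212 + 0.096954 − 0.004432 = -1.780690
step 1→2:
  ẍ = (ẋ'−ẋ)/dt = (0.593610053−0.685271566)/0.013864 = -6.611477
  θ̈ = (θ̇'−θ̇)/dt = (-0.724038229−-0.812073356)/0.013864 = 6.349908
  sinθ=0.116406, cosθ=0.993202
  F = (M+m)·ẍ + m·l·cosθ·θ̈ − m·l·sinθ·θ̇² = -10.582997 + 0.309795 − 0.003771 = -10.276973
step 2→3:
  ẍ = (ẋ'−ẋ)/dt = (0.610091007−0.593610053)/0.013864 = 1.188759
  θ̈ = (θ̇'−θ̇)/dt = (-0.725751095−-0.724038229)/0.013864 = -0.123548
  sinθ=0.105217, cosθ=0.994449
  F = (M+m)·ẍ + m·l·cosθ·θ̈ − m·l·sinθ·θ̇² = 1.902848 + -0.006035 − 0.002709 = 1.894103
step 3→4:
  ẍ = (ẋ'−ẋ)/dt = (0.642968140−0.610091007)/0.013864 = 2.371403
  θ̈ = (θ̇'−θ̇)/dt = (-0.742041655−-0.725751095)/0.013864 = -1.175026
  sinθ=0.095230, cosθ=0.995455
  F = (M+m)·ẍ + m·l·cosθ·θ̈ − m·l·sinθ·θ̇² = 3.795907 + -0.057456 − 0.002464 = 3.735987
step 4→5:
  ẍ = (ẋ'−ẋ)/dt = (0.737862978−0.642968140)/0.013864 = 6.844694
  θ̈ = (θ̇'−θ̇)/dt = (-0.810381181−-0.742041655)/0.013864 = -4.929279
  sinθ=0.085209, cosθ=0.996363
  F = (M+m)·ẍ + m·l·cosθ·θ̈ − m·l·sinθ·θ̇² = 10.956309 + -0.241252 − 0.002305 = 10.712752
step 5→6:
  ẍ = (ẋ'−ẋ)/dt = (0.775109334−0.737862978)/0.013864 = 2.686552
  θ̈ = (θ̇'−θ̇)/dt = (-0.832579250−-0.810381181)/0.013864 = -1.601130
  sinθ=0.074954, cosθ=0.997187
  F = (M+m)·ẍ + m·l·cosθ·θ̈ − m·l·sinθ·θ̇² = 4.300366 + -0.078428 − 0.002418 = 4.219520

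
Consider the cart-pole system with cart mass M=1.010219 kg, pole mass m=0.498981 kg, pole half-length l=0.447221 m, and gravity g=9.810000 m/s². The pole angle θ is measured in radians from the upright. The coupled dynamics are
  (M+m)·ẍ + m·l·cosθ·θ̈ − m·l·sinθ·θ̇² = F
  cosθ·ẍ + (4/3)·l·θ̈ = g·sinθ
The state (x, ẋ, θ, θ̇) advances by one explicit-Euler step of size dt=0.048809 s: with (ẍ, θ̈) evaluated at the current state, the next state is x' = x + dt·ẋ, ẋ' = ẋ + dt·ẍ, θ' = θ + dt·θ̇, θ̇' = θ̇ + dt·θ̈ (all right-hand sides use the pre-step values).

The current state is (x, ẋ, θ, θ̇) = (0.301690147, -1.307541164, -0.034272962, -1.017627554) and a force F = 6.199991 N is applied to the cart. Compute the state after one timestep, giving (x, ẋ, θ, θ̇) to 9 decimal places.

sinθ=-0.034266253, cosθ=0.999412740
temp = (F + m·l·θ̇²·sinθ)/(M+m) = (6.199991 + -0.007918639)/1.509200 = 4.102883886
θ̈ = (g·sinθ − cosθ·temp)/(l·(4/3 − m·cos²θ/(M+m))) = -9.889821063
ẍ = temp − m·l·θ̈·cosθ/(M+m) = 5.564363346
Euler: x'=0.301690147+0.048809·-1.307541164=0.237870370, ẋ'=-1.307541164+0.048809·5.564363346=-1.035950153
       θ'=-0.034272962+0.048809·-1.017627554=-0.083942345, θ̇'=-1.017627554+0.048809·-9.889821063=-1.500339830

(0.237870370, -1.035950153, -0.083942345, -1.500339830)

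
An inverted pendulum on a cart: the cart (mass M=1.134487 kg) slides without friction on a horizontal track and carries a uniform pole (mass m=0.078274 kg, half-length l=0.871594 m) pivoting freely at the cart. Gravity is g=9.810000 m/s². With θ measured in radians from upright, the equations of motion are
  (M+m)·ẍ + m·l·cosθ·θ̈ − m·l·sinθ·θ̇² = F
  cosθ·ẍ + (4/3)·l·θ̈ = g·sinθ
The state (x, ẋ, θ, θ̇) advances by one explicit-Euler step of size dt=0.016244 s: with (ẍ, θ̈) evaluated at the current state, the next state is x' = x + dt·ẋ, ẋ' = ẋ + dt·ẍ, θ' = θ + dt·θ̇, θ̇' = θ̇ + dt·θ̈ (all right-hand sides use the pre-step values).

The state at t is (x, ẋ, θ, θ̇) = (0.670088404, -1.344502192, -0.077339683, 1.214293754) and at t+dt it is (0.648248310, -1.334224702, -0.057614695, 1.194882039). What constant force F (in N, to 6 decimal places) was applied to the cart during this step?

F = 0.693796 N

ẍ = (ẋ'−ẋ)/dt = (-1.334224702−-1.344502192)/0.016244 = 0.632695
θ̈ = (θ̇'−θ̇)/dt = (1.194882039−1.214293754)/0.016244 = -1.195008
sinθ=-0.077263, cosθ=0.997011
F = (M+m)·ẍ + m·l·cosθ·θ̈ − m·l·sinθ·θ̇² = 0.767307 + -0.081284 − -0.007772 = 0.693796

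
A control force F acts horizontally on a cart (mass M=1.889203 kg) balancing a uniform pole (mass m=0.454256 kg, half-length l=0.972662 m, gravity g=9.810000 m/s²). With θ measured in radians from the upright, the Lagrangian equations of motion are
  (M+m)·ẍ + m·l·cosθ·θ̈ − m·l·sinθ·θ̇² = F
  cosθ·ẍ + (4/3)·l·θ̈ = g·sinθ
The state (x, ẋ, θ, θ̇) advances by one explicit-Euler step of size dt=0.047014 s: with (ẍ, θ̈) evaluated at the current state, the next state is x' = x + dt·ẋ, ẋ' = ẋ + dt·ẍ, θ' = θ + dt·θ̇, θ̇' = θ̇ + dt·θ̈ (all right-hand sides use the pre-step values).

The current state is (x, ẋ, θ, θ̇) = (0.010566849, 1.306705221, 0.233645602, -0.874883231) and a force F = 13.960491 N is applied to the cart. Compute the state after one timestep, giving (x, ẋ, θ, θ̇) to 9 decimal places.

(0.072000288, 1.615769815, 0.192513842, -1.024384524)

sinθ=0.231525601, cosθ=0.972828811
temp = (F + m·l·θ̇²·sinθ)/(M+m) = (13.960491 + 0.078300012)/2.343459 = 5.990627961
θ̈ = (g·sinθ − cosθ·temp)/(l·(4/3 − m·cos²θ/(M+m))) = -3.179931357
ẍ = temp − m·l·θ̈·cosθ/(M+m) = 6.573884252
Euler: x'=0.010566849+0.047014·1.306705221=0.072000288, ẋ'=1.306705221+0.047014·6.573884252=1.615769815
       θ'=0.233645602+0.047014·-0.874883231=0.192513842, θ̇'=-0.874883231+0.047014·-3.179931357=-1.024384524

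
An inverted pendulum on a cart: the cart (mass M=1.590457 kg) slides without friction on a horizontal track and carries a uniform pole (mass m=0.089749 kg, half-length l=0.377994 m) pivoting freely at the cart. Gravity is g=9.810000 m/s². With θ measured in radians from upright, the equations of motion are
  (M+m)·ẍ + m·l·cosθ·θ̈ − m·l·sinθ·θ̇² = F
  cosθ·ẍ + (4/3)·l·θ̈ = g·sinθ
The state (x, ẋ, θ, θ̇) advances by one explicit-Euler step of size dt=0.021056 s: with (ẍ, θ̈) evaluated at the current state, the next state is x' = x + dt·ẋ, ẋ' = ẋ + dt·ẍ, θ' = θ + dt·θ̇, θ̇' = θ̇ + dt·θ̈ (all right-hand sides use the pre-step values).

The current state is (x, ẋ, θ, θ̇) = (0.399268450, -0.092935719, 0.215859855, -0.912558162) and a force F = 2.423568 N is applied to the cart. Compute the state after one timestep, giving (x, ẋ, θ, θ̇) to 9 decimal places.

(0.397311596, -0.063078252, 0.196645030, -0.882641295)

sinθ=0.214187407, cosθ=0.976792585
temp = (F + m·l·θ̇²·sinθ)/(M+m) = (2.423568 + 0.006051034)/1.680206 = 1.446024496
θ̈ = (g·sinθ − cosθ·temp)/(l·(4/3 − m·cos²θ/(M+m))) = 1.420823855
ẍ = temp − m·l·θ̈·cosθ/(M+m) = 1.418002789
Euler: x'=0.399268450+0.021056·-0.092935719=0.397311596, ẋ'=-0.092935719+0.021056·1.418002789=-0.063078252
       θ'=0.215859855+0.021056·-0.912558162=0.196645030, θ̇'=-0.912558162+0.021056·1.420823855=-0.882641295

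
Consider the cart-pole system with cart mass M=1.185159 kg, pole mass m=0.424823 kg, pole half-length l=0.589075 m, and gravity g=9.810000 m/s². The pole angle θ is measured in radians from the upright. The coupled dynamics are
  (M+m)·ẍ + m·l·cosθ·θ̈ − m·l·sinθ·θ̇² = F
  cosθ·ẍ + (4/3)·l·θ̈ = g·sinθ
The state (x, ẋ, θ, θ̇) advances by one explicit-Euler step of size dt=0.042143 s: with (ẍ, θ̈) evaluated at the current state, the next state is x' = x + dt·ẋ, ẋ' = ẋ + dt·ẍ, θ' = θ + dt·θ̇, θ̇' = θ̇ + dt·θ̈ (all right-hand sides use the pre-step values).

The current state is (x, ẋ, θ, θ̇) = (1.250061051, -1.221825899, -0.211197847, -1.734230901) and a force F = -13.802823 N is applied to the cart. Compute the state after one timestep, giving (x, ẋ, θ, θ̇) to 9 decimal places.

(1.198569642, -1.651852111, -0.284283540, -1.309236345)

sinθ=-0.209631281, cosθ=0.977780510
temp = (F + m·l·θ̇²·sinθ)/(M+m) = (-13.802823 + -0.157778762)/1.609982 = -8.671278164
θ̈ = (g·sinθ − cosθ·temp)/(l·(4/3 − m·cos²θ/(M+m))) = 10.084582407
ẍ = temp − m·l·θ̈·cosθ/(M+m) = -10.203977215
Euler: x'=1.250061051+0.042143·-1.221825899=1.198569642, ẋ'=-1.221825899+0.042143·-10.203977215=-1.651852111
       θ'=-0.211197847+0.042143·-1.734230901=-0.284283540, θ̇'=-1.734230901+0.042143·10.084582407=-1.309236345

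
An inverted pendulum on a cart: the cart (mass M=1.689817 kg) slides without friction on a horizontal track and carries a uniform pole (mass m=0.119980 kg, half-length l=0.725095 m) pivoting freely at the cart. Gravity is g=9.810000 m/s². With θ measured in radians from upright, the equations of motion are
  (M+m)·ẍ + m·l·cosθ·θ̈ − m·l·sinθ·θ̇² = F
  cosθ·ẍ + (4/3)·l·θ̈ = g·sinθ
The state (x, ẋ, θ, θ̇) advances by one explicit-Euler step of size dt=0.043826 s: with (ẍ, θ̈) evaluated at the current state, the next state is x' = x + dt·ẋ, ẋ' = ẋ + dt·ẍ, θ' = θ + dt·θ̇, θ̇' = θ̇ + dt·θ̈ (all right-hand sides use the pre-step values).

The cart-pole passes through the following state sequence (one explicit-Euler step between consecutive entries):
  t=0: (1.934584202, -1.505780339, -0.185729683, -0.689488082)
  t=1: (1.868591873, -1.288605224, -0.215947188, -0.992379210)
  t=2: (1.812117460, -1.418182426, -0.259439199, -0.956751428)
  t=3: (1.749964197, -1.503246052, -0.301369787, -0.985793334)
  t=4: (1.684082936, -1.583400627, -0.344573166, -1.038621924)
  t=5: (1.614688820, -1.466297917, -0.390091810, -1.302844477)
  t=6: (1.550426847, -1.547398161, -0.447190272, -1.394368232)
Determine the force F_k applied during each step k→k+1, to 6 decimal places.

step 0→1:
  ẍ = (ẋ'−ẋ)/dt = (-1.288605224−-1.505780339)/0.043826 = 4.955394
  θ̈ = (θ̇'−θ̇)/dt = (-0.992379210−-0.689488082)/0.043826 = -6.911220
  sinθ=-0.184664, cosθ=0.982802
  F = (M+m)·ẍ + m·l·cosθ·θ̈ − m·l·sinθ·θ̇² = 8.968258 + -0.590914 − -0.007637 = 8.384981
step 1→2:
  ẍ = (ẋ'−ẋ)/dt = (-1.418182426−-1.288605224)/0.043826 = -2.956629
  θ̈ = (θ̇'−θ̇)/dt = (-0.956751428−-0.992379210)/0.043826 = 0.812937
  sinθ=-0.214273, cosθ=0.976774
  F = (M+m)·ẍ + m·l·cosθ·θ̈ − m·l·sinθ·θ̇² = -5.350897 + 0.069080 − -0.018358 = -5.263459
step 2→3:
  ẍ = (ẋ'−ẋ)/dt = (-1.503246052−-1.418182426)/0.043826 = -1.940940
  θ̈ = (θ̇'−θ̇)/dt = (-0.985793334−-0.956751428)/0.043826 = -0.662664
  sinθ=-0.256539, cosθ=0.966534
  F = (M+m)·ẍ + m·l·cosθ·θ̈ − m·l·sinθ·θ̇² = -3.512707 + -0.055720 − -0.020429 = -3.547998
step 3→4:
  ẍ = (ẋ'−ẋ)/dt = (-1.583400627−-1.503246052)/0.043826 = -1.828927
  θ̈ = (θ̇'−θ̇)/dt = (-1.038621924−-0.985793334)/0.043826 = -1.205417
  sinθ=-0.296829, cosθ=0.954931
  F = (M+m)·ẍ + m·l·cosθ·θ̈ − m·l·sinθ·θ̇² = -3.309987 + -0.100141 − -0.025095 = -3.385034
step 4→5:
  ẍ = (ẋ'−ẋ)/dt = (-1.466297917−-1.583400627)/0.043826 = 2.671992
  θ̈ = (θ̇'−θ̇)/dt = (-1.302844477−-1.038621924)/0.043826 = -6.028900
  sinθ=-0.337795, cosθ=0.941220
  F = (M+m)·ẍ + m·l·cosθ·θ̈ − m·l·sinθ·θ̇² = 4.835763 + -0.493666 − -0.031701 = 4.373798
step 5→6:
  ẍ = (ẋ'−ẋ)/dt = (-1.547398161−-1.466297917)/0.043826 = -1.850505
  θ̈ = (θ̇'−θ̇)/dt = (-1.394368232−-1.302844477)/0.043826 = -2.088344
  sinθ=-0.380273, cosθ=0.924874
  F = (M+m)·ẍ + m·l·cosθ·θ̈ − m·l·sinθ·θ̇² = -3.349039 + -0.168031 − -0.056155 = -3.460915

F_0 = 8.384981 N
F_1 = -5.263459 N
F_2 = -3.547998 N
F_3 = -3.385034 N
F_4 = 4.373798 N
F_5 = -3.460915 N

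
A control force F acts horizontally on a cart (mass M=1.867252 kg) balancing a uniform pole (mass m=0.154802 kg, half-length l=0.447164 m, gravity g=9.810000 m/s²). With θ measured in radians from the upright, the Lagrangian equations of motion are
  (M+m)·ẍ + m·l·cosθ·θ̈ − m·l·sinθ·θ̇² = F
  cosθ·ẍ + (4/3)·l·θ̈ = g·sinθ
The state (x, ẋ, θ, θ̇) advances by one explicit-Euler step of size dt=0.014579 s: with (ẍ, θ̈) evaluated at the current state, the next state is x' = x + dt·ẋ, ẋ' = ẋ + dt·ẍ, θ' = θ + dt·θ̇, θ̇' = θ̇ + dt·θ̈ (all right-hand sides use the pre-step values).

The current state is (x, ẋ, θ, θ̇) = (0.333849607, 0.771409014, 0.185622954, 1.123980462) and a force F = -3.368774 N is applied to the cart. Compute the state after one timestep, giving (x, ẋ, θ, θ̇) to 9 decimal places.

sinθ=0.184558822, cosθ=0.982821470
temp = (F + m·l·θ̇²·sinθ)/(M+m) = (-3.368774 + 0.016139710)/2.022054 = -1.658034004
θ̈ = (g·sinθ − cosθ·temp)/(l·(4/3 − m·cos²θ/(M+m))) = 6.108613445
ẍ = temp − m·l·θ̈·cosθ/(M+m) = -1.863560552
Euler: x'=0.333849607+0.014579·0.771409014=0.345095979, ẋ'=0.771409014+0.014579·-1.863560552=0.744240165
       θ'=0.185622954+0.014579·1.123980462=0.202009465, θ̇'=1.123980462+0.014579·6.108613445=1.213037937

(0.345095979, 0.744240165, 0.202009465, 1.213037937)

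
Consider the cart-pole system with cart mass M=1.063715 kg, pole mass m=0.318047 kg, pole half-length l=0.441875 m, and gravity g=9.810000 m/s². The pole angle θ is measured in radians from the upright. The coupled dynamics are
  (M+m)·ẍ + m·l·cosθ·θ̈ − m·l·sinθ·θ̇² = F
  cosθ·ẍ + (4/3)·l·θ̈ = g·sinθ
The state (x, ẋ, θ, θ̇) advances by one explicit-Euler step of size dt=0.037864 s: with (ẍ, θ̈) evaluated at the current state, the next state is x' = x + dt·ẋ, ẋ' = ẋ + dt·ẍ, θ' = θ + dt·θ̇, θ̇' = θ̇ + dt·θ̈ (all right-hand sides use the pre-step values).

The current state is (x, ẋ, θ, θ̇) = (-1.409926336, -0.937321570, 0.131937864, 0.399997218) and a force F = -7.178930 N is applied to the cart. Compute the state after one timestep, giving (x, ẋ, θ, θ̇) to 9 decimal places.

(-1.445417080, -1.184207563, 0.147083359, 0.898338330)

sinθ=0.131555410, cosθ=0.991308819
temp = (F + m·l·θ̇²·sinθ)/(M+m) = (-7.178930 + 0.002958104)/1.381762 = -5.193348707
θ̈ = (g·sinθ − cosθ·temp)/(l·(4/3 − m·cos²θ/(M+m))) = 13.161343556
ẍ = temp − m·l·θ̈·cosθ/(M+m) = -6.520335759
Euler: x'=-1.409926336+0.037864·-0.937321570=-1.445417080, ẋ'=-0.937321570+0.037864·-6.520335759=-1.184207563
       θ'=0.131937864+0.037864·0.399997218=0.147083359, θ̇'=0.399997218+0.037864·13.161343556=0.898338330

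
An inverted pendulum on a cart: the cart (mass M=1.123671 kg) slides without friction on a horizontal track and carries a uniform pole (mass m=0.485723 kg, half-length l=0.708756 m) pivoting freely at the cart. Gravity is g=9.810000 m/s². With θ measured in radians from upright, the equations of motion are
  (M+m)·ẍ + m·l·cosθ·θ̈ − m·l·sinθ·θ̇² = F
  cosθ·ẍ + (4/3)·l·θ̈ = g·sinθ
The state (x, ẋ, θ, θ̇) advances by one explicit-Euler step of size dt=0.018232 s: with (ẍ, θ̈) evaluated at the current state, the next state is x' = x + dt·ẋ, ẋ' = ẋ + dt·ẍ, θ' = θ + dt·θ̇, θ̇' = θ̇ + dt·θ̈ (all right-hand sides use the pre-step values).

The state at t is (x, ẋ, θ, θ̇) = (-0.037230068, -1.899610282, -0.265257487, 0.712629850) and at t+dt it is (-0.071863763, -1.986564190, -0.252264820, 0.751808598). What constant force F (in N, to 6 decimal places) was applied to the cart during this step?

F = -6.915948 N

ẍ = (ẋ'−ẋ)/dt = (-1.986564190−-1.899610282)/0.018232 = -4.769302
θ̈ = (θ̇'−θ̇)/dt = (0.751808598−0.712629850)/0.018232 = 2.148900
sinθ=-0.262158, cosθ=0.965025
F = (M+m)·ẍ + m·l·cosθ·θ̈ − m·l·sinθ·θ̇² = -7.675685 + 0.713905 − -0.045833 = -6.915948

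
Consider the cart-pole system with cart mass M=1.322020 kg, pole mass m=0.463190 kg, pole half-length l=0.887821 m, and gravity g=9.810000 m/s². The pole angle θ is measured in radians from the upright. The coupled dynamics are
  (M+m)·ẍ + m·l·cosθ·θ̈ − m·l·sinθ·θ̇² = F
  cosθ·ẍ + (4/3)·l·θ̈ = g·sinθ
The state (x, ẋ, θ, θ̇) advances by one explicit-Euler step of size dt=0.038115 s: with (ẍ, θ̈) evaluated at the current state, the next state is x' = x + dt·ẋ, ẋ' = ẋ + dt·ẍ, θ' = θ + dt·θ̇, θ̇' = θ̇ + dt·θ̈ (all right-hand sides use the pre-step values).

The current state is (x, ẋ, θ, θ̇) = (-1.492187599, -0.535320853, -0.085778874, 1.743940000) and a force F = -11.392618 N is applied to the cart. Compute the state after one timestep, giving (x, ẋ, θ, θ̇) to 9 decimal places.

(-1.512591353, -0.831930044, -0.019308601, 1.966522478)

sinθ=-0.085673719, cosθ=0.996323248
temp = (F + m·l·θ̇²·sinθ)/(M+m) = (-11.392618 + -0.107150767)/1.785210 = -6.441689643
θ̈ = (g·sinθ − cosθ·temp)/(l·(4/3 − m·cos²θ/(M+m))) = 5.839760667
ẍ = temp − m·l·θ̈·cosθ/(M+m) = -7.781954375
Euler: x'=-1.492187599+0.038115·-0.535320853=-1.512591353, ẋ'=-0.535320853+0.038115·-7.781954375=-0.831930044
       θ'=-0.085778874+0.038115·1.743940000=-0.019308601, θ̇'=1.743940000+0.038115·5.839760667=1.966522478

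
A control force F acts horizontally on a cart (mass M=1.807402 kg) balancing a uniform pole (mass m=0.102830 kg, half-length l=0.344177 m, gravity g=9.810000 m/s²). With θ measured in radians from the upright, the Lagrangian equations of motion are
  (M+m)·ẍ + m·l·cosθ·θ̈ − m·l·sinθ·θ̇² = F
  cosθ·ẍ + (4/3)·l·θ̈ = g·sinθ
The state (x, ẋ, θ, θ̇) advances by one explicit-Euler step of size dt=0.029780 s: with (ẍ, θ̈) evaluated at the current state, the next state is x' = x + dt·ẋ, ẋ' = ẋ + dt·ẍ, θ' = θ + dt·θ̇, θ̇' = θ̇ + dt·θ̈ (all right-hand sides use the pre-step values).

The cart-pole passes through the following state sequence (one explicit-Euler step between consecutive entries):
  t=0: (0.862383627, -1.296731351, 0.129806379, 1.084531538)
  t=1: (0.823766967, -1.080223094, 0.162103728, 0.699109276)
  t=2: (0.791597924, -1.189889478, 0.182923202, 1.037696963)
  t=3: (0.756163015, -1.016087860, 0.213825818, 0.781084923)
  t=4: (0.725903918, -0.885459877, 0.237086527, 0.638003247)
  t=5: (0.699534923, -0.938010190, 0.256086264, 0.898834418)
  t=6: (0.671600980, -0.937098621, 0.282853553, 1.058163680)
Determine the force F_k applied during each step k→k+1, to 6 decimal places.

F_0 = 13.428292 N
F_1 = -6.640204 N
F_2 = 10.841657 N
F_3 = 8.208352 N
F_4 = -3.072902 N
F_5 = 0.234408 N

step 0→1:
  ẍ = (ẋ'−ẋ)/dt = (-1.080223094−-1.296731351)/0.029780 = 7.270257
  θ̈ = (θ̇'−θ̇)/dt = (0.699109276−1.084531538)/0.029780 = -12.942319
  sinθ=0.129442, cosθ=0.991587
  F = (M+m)·ẍ + m·l·cosθ·θ̈ − m·l·sinθ·θ̇² = 13.887878 + -0.454197 − 0.005388 = 13.428292
step 1→2:
  ẍ = (ẋ'−ẋ)/dt = (-1.189889478−-1.080223094)/0.029780 = -3.682552
  θ̈ = (θ̇'−θ̇)/dt = (1.037696963−0.699109276)/0.029780 = 11.369634
  sinθ=0.161395, cosθ=0.986890
  F = (M+m)·ẍ + m·l·cosθ·θ̈ − m·l·sinθ·θ̇² = -7.034528 + 0.397116 − 0.002792 = -6.640204
step 2→3:
  ẍ = (ẋ'−ẋ)/dt = (-1.016087860−-1.189889478)/0.029780 = 5.836186
  θ̈ = (θ̇'−θ̇)/dt = (0.781084923−1.037696963)/0.029780 = -8.616925
  sinθ=0.181905, cosθ=0.983316
  F = (M+m)·ẍ + m·l·cosθ·θ̈ − m·l·sinθ·θ̇² = 11.148469 + -0.299880 − 0.006932 = 10.841657
step 3→4:
  ẍ = (ẋ'−ẋ)/dt = (-0.885459877−-1.016087860)/0.029780 = 4.386433
  θ̈ = (θ̇'−θ̇)/dt = (0.638003247−0.781084923)/0.029780 = -4.804623
  sinθ=0.212200, cosθ=0.977226
  F = (M+m)·ẍ + m·l·cosθ·θ̈ − m·l·sinθ·θ̇² = 8.379105 + -0.166171 − 0.004582 = 8.208352
step 4→5:
  ẍ = (ẋ'−ẋ)/dt = (-0.938010190−-0.885459877)/0.029780 = -1.764618
  θ̈ = (θ̇'−θ̇)/dt = (0.898834418−0.638003247)/0.029780 = 8.758602
  sinθ=0.234872, cosθ=0.972026
  F = (M+m)·ẍ + m·l·cosθ·θ̈ − m·l·sinθ·θ̇² = -3.370829 + 0.301311 − 0.003384 = -3.072902
step 5→6:
  ẍ = (ẋ'−ẋ)/dt = (-0.937098621−-0.938010190)/0.029780 = 0.030610
  θ̈ = (θ̇'−θ̇)/dt = (1.058163680−0.898834418)/0.029780 = 5.350210
  sinθ=0.253296, cosθ=0.967389
  F = (M+m)·ẍ + m·l·cosθ·θ̈ − m·l·sinθ·θ̇² = 0.058472 + 0.183178 − 0.007243 = 0.234408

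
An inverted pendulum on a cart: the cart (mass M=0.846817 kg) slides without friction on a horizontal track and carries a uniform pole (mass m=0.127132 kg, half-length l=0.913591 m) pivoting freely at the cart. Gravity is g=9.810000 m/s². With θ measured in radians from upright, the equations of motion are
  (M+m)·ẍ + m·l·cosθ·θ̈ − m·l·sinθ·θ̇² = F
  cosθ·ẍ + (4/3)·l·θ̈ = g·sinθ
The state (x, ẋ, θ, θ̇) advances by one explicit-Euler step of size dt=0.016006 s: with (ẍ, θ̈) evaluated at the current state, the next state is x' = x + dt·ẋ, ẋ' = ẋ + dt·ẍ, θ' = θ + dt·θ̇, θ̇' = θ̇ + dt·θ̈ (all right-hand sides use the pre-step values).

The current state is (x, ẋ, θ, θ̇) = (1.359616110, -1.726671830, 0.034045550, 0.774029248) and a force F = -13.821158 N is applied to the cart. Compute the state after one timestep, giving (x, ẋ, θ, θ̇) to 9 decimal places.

(1.331979001, -1.978965243, 0.046434662, 0.985413750)

sinθ=0.034038973, cosθ=0.999420506
temp = (F + m·l·θ̇²·sinθ)/(M+m) = (-13.821158 + 0.002368634)/0.973949 = -14.188411679
θ̈ = (g·sinθ − cosθ·temp)/(l·(4/3 − m·cos²θ/(M+m))) = 13.206578890
ẍ = temp − m·l·θ̈·cosθ/(M+m) = -15.762427386
Euler: x'=1.359616110+0.016006·-1.726671830=1.331979001, ẋ'=-1.726671830+0.016006·-15.762427386=-1.978965243
       θ'=0.034045550+0.016006·0.774029248=0.046434662, θ̇'=0.774029248+0.016006·13.206578890=0.985413750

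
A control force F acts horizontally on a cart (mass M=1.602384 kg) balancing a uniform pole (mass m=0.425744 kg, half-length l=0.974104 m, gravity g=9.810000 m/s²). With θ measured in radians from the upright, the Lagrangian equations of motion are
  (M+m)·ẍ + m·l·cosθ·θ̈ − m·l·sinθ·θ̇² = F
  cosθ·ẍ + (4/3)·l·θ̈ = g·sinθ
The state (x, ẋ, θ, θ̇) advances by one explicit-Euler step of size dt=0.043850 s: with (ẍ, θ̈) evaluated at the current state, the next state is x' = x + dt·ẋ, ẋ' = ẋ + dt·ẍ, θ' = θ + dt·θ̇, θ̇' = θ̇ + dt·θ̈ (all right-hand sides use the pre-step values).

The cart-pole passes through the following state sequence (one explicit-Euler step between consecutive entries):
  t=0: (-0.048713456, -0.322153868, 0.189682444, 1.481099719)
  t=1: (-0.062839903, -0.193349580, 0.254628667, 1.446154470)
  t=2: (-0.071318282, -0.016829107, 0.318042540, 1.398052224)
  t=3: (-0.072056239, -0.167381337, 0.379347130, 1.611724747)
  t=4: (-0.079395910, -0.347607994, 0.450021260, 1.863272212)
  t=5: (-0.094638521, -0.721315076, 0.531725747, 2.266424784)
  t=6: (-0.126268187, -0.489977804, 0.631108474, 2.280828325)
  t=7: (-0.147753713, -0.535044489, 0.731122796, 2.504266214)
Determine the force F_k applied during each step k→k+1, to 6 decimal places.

step 0→1:
  ẍ = (ẋ'−ẋ)/dt = (-0.193349580−-0.322153868)/0.043850 = 2.937384
  θ̈ = (θ̇'−θ̇)/dt = (1.446154470−1.481099719)/0.043850 = -0.796927
  sinθ=0.188547, cosθ=0.982064
  F = (M+m)·ẍ + m·l·cosθ·θ̈ − m·l·sinθ·θ̇² = 5.957391 + -0.324573 − 0.171531 = 5.461287
step 1→2:
  ẍ = (ẋ'−ẋ)/dt = (-0.016829107−-0.193349580)/0.043850 = 4.025552
  θ̈ = (θ̇'−θ̇)/dt = (1.398052224−1.446154470)/0.043850 = -1.096973
  sinθ=0.251886, cosθ=0.967757
  F = (M+m)·ẍ + m·l·cosθ·θ̈ − m·l·sinθ·θ̇² = 8.164336 + -0.440267 − 0.218468 = 7.505601
step 2→3:
  ẍ = (ẋ'−ẋ)/dt = (-0.167381337−-0.016829107)/0.043850 = -3.433346
  θ̈ = (θ̇'−θ̇)/dt = (1.611724747−1.398052224)/0.043850 = 4.872806
  sinθ=0.312708, cosθ=0.949849
  F = (M+m)·ẍ + m·l·cosθ·θ̈ − m·l·sinθ·θ̇² = -6.963266 + 1.919498 − 0.253478 = -5.297245
step 3→4:
  ẍ = (ẋ'−ẋ)/dt = (-0.347607994−-0.167381337)/0.043850 = -4.110072
  θ̈ = (θ̇'−θ̇)/dt = (1.863272212−1.611724747)/0.043850 = 5.736544
  sinθ=0.370314, cosθ=0.928907
  F = (M+m)·ẍ + m·l·cosθ·θ̈ − m·l·sinθ·θ̇² = -8.335752 + 2.209919 − 0.398938 = -6.524772
step 4→5:
  ẍ = (ẋ'−ẋ)/dt = (-0.721315076−-0.347607994)/0.043850 = -8.522396
  θ̈ = (θ̇'−θ̇)/dt = (2.266424784−1.863272212)/0.043850 = 9.193901
  sinθ=0.434985, cosθ=0.900438
  F = (M+m)·ẍ + m·l·cosθ·θ̈ − m·l·sinθ·θ̇² = -17.284511 + 3.433266 − 0.626297 = -14.477542
step 5→6:
  ẍ = (ẋ'−ẋ)/dt = (-0.489977804−-0.721315076)/0.043850 = 5.275650
  θ̈ = (θ̇'−θ̇)/dt = (2.280828325−2.266424784)/0.043850 = 0.328473
  sinθ=0.507022, cosθ=0.861933
  F = (M+m)·ẍ + m·l·cosθ·θ̈ − m·l·sinθ·θ̇² = 10.699694 + 0.117416 − 1.080097 = 9.737013
step 6→7:
  ẍ = (ẋ'−ẋ)/dt = (-0.535044489−-0.489977804)/0.043850 = -1.027747
  θ̈ = (θ̇'−θ̇)/dt = (2.504266214−2.280828325)/0.043850 = 5.095505
  sinθ=0.590040, cosθ=0.807374
  F = (M+m)·ẍ + m·l·cosθ·θ̈ − m·l·sinθ·θ̇² = -2.084402 + 1.706145 − 1.272977 = -1.651234

F_0 = 5.461287 N
F_1 = 7.505601 N
F_2 = -5.297245 N
F_3 = -6.524772 N
F_4 = -14.477542 N
F_5 = 9.737013 N
F_6 = -1.651234 N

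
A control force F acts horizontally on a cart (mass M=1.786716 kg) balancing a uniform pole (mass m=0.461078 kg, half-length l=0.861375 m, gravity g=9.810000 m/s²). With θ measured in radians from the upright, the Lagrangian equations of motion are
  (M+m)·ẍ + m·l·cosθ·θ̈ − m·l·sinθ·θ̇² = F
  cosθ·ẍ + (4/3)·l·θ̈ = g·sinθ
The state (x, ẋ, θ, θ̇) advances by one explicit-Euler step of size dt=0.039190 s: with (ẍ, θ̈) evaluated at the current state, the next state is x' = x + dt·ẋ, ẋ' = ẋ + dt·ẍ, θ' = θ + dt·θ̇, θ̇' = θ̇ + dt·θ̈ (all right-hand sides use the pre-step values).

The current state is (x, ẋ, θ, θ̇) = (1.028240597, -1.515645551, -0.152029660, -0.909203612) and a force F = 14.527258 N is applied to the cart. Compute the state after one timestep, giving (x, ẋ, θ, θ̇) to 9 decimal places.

(0.968842448, -1.208157490, -0.187661350, -1.224540934)

sinθ=-0.151444692, cosθ=0.988465733
temp = (F + m·l·θ̇²·sinθ)/(M+m) = (14.527258 + -0.049721363)/2.247794 = 6.440775550
θ̈ = (g·sinθ − cosθ·temp)/(l·(4/3 − m·cos²θ/(M+m))) = -8.046372079
ẍ = temp − m·l·θ̈·cosθ/(M+m) = 7.846084737
Euler: x'=1.028240597+0.039190·-1.515645551=0.968842448, ẋ'=-1.515645551+0.039190·7.846084737=-1.208157490
       θ'=-0.152029660+0.039190·-0.909203612=-0.187661350, θ̇'=-0.909203612+0.039190·-8.046372079=-1.224540934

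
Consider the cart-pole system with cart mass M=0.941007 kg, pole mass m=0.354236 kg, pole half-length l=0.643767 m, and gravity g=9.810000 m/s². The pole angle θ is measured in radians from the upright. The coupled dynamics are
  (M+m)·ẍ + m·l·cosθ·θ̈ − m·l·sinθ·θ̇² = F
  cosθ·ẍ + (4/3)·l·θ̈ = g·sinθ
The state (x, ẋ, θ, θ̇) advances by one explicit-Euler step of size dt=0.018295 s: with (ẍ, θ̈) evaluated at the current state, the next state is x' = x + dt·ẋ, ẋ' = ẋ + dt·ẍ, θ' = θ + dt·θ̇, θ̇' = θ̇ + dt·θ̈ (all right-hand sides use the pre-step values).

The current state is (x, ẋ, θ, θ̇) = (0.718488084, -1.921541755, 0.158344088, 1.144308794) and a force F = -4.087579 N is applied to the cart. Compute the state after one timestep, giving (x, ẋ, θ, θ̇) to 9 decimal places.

(0.683333478, -2.000047485, 0.179279217, 1.267595211)

sinθ=0.157683227, cosθ=0.987489747
temp = (F + m·l·θ̇²·sinθ)/(M+m) = (-4.087579 + 0.047086171)/1.295243 = -3.119486327
θ̈ = (g·sinθ − cosθ·temp)/(l·(4/3 − m·cos²θ/(M+m))) = 6.738803862
ẍ = temp − m·l·θ̈·cosθ/(M+m) = -4.291103053
Euler: x'=0.718488084+0.018295·-1.921541755=0.683333478, ẋ'=-1.921541755+0.018295·-4.291103053=-2.000047485
       θ'=0.158344088+0.018295·1.144308794=0.179279217, θ̇'=1.144308794+0.018295·6.738803862=1.267595211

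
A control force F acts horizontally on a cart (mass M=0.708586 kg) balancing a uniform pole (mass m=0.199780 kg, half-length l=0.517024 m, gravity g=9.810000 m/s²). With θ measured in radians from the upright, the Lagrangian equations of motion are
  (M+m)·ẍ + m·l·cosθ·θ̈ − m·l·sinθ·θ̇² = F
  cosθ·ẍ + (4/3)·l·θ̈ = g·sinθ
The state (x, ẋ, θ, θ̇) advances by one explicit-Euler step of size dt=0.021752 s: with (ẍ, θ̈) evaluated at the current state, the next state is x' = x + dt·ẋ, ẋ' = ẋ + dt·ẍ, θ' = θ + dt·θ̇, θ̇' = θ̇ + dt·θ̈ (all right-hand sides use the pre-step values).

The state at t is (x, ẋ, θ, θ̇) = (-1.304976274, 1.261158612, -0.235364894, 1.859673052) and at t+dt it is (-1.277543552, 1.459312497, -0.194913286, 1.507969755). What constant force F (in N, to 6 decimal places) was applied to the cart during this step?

F = 6.734187 N

ẍ = (ẋ'−ẋ)/dt = (1.459312497−1.261158612)/0.021752 = 9.109686
θ̈ = (θ̇'−θ̇)/dt = (1.507969755−1.859673052)/0.021752 = -16.168780
sinθ=-0.233198, cosθ=0.972429
F = (M+m)·ẍ + m·l·cosθ·θ̈ − m·l·sinθ·θ̇² = 8.274929 + -1.624045 − -0.083303 = 6.734187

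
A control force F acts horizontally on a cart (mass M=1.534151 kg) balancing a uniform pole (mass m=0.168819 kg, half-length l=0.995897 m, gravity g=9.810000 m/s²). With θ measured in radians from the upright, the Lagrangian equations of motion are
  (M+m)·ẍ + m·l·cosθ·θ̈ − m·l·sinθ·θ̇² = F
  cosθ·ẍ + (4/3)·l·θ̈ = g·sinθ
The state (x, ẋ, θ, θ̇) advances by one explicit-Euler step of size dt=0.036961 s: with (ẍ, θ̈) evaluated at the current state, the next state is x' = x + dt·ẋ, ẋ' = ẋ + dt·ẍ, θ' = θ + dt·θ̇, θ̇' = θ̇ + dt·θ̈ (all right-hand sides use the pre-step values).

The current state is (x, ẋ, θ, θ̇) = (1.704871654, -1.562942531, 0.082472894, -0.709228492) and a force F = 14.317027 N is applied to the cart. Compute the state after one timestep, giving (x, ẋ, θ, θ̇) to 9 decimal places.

(1.647103735, -1.229658832, 0.056259100, -0.936873371)

sinθ=0.082379432, cosθ=0.996601038
temp = (F + m·l·θ̇²·sinθ)/(M+m) = (14.317027 + 0.006966696)/1.702970 = 8.411183812
θ̈ = (g·sinθ − cosθ·temp)/(l·(4/3 − m·cos²θ/(M+m))) = -6.159056271
ẍ = temp − m·l·θ̈·cosθ/(M+m) = 9.017172137
Euler: x'=1.704871654+0.036961·-1.562942531=1.647103735, ẋ'=-1.562942531+0.036961·9.017172137=-1.229658832
       θ'=0.082472894+0.036961·-0.709228492=0.056259100, θ̇'=-0.709228492+0.036961·-6.159056271=-0.936873371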